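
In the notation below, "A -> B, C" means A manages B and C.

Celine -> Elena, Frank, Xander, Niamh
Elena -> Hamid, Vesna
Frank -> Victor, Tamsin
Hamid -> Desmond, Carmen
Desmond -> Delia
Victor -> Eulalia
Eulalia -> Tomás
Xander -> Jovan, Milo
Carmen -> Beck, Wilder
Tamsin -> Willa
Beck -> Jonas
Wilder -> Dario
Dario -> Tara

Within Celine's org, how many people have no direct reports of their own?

The people in Celine's organization with no one reporting to them are Niamh, Milo, Jovan, Willa, Tomás, Vesna, Tara, Jonas, Delia. That is 9.

9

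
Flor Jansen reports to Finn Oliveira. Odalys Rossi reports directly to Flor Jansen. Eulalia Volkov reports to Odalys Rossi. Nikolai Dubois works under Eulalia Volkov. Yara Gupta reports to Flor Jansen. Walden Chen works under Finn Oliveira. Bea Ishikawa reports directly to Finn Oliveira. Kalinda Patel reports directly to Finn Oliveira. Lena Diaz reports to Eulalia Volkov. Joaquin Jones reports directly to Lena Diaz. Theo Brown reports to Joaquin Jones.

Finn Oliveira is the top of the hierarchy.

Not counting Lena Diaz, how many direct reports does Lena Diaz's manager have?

1

Lena Diaz reports to Eulalia Volkov. Eulalia Volkov's other direct reports are Nikolai Dubois — 1 peer.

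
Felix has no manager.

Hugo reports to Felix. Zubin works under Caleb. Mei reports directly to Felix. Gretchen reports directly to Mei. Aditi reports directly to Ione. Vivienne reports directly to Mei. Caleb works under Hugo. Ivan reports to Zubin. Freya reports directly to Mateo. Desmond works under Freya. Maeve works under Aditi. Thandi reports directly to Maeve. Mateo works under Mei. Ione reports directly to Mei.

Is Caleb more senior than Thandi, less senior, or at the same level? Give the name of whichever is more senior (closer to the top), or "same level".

Caleb

Caleb is 2 levels below Felix; Thandi is 5. Caleb is higher.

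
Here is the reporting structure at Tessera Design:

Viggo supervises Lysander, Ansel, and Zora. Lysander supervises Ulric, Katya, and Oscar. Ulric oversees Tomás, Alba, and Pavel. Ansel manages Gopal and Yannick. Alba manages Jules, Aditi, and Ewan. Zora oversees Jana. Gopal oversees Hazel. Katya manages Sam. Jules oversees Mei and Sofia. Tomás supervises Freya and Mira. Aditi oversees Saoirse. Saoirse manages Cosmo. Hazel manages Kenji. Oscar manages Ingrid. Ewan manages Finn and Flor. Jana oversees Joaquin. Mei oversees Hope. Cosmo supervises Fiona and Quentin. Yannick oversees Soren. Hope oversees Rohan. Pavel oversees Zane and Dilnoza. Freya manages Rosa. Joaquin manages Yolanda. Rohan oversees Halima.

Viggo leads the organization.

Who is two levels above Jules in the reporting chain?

Jules reports to Alba, and Alba reports to Ulric. So Jules's skip-level manager is Ulric.

Ulric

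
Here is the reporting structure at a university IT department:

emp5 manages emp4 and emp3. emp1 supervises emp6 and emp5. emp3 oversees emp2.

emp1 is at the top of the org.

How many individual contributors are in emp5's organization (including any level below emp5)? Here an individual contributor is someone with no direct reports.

2

The people in emp5's organization with no one reporting to them are emp2, emp4. That is 2.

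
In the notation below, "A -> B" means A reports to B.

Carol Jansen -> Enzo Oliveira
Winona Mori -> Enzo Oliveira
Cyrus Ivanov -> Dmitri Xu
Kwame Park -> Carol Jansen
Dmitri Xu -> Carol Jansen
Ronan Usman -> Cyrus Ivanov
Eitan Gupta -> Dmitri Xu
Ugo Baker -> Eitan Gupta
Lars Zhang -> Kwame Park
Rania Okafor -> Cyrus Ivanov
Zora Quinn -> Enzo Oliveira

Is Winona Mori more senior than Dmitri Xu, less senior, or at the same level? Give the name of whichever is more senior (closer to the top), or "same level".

Winona Mori

Winona Mori is 1 level below Enzo Oliveira; Dmitri Xu is 2. Winona Mori is higher.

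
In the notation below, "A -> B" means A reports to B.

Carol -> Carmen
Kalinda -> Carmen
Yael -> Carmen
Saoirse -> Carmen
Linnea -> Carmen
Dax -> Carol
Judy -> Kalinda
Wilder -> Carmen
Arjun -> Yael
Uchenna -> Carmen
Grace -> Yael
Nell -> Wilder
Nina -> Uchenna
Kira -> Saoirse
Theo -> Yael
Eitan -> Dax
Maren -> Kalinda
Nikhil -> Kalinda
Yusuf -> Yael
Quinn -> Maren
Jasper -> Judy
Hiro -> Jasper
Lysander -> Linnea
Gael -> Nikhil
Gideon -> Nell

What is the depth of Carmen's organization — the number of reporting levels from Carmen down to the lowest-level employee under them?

The longest chain under Carmen runs Carmen → Kalinda → Judy → Jasper → Hiro, which is 4 levels below Carmen.

4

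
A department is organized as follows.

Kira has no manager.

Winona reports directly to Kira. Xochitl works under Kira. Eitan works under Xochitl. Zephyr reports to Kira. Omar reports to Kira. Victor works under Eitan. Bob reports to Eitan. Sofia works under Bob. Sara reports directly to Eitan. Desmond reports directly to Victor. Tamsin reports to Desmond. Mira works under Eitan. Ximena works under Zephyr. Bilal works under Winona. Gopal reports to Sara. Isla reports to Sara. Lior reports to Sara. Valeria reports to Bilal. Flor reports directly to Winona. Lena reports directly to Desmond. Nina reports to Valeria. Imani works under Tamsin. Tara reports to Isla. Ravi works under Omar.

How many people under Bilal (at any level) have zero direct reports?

The only person in Bilal's organization with no one reporting to them is Nina. That is 1.

1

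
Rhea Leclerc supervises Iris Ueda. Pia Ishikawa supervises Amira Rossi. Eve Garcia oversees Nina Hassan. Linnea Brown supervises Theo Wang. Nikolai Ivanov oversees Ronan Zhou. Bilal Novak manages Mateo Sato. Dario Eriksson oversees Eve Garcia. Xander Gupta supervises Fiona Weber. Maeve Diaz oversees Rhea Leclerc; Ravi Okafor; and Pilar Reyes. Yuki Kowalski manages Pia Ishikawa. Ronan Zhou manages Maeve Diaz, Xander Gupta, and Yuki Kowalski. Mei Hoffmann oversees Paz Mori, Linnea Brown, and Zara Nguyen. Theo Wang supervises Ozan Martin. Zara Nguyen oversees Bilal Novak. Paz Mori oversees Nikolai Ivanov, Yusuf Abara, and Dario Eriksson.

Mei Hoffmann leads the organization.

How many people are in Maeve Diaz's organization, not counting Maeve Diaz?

4

Maeve Diaz directly manages Pilar Reyes, Rhea Leclerc, Ravi Okafor. Pilar Reyes has no reports. Under Rhea Leclerc: Iris Ueda (1). Ravi Okafor has no reports. So Maeve Diaz's organization is 3 direct reports plus everyone under them: 1 + 2 + 1 = 4.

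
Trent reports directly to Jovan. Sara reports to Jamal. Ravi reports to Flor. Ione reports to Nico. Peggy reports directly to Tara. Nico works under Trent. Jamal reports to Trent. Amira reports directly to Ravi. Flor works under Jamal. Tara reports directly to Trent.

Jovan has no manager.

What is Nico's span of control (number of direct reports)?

Nico directly manages Ione. That is 1 direct report.

1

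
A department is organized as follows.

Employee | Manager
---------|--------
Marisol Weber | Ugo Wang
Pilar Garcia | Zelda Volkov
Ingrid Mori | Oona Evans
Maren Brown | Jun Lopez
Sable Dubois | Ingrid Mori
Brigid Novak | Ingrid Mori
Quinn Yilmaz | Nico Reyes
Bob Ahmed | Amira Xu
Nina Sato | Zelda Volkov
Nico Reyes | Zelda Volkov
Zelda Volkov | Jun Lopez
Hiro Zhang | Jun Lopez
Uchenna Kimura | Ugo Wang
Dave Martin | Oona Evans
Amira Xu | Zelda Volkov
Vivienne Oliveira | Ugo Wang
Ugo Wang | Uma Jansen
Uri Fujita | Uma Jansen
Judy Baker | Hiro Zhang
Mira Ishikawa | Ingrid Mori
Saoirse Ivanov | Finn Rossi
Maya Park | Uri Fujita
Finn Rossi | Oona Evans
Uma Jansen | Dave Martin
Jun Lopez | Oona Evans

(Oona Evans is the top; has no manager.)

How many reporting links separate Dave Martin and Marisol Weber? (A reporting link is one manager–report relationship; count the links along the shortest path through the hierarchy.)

3

Marisol Weber is in Dave Martin's organization: the chain from Marisol Weber up to Dave Martin is Marisol Weber → Ugo Wang → Uma Jansen → Dave Martin, which is 3 links.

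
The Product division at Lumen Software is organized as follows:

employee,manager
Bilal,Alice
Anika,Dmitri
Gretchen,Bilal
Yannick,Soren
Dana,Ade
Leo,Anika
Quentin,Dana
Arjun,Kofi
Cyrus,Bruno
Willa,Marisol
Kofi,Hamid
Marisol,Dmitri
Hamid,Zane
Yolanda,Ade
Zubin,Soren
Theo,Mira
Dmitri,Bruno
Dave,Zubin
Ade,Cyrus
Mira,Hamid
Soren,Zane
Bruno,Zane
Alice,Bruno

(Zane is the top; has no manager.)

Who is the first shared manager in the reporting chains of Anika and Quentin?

Anika's chain of managers is Dmitri, Bruno, Zane. Quentin's chain of managers is Dana, Ade, Cyrus, Bruno, Zane. The first manager that appears in both chains is Bruno.

Bruno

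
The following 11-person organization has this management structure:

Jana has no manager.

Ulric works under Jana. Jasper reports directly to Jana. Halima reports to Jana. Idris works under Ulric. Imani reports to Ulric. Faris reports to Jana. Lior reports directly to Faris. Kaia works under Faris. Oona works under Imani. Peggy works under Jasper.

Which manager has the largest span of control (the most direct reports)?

Direct-report counts: Jana has 4; Faris has 2; Jasper has 1; Ulric has 2; Imani has 1. The largest is 4, held by Jana.

Jana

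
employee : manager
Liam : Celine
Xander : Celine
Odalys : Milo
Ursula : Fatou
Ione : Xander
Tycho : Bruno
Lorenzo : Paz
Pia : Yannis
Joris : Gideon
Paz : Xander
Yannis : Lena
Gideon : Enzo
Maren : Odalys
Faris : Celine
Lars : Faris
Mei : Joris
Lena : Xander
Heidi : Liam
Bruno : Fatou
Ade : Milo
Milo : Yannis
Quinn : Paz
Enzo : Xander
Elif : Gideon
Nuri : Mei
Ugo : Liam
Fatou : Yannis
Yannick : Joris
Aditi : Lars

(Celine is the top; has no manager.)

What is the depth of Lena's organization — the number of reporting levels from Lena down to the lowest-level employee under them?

4

The longest chain under Lena runs Lena → Yannis → Milo → Odalys → Maren, which is 4 levels below Lena.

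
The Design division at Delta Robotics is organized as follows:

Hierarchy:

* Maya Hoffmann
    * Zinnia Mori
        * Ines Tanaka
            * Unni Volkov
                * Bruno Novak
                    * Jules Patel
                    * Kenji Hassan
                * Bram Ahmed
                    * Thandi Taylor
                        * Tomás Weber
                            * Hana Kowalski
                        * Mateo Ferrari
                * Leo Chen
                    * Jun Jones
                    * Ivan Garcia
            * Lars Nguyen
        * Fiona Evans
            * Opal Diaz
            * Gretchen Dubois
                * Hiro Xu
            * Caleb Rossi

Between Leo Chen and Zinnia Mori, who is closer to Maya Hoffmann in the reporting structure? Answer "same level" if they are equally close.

Zinnia Mori

Leo Chen is 4 levels below Maya Hoffmann; Zinnia Mori is 1. Zinnia Mori is higher.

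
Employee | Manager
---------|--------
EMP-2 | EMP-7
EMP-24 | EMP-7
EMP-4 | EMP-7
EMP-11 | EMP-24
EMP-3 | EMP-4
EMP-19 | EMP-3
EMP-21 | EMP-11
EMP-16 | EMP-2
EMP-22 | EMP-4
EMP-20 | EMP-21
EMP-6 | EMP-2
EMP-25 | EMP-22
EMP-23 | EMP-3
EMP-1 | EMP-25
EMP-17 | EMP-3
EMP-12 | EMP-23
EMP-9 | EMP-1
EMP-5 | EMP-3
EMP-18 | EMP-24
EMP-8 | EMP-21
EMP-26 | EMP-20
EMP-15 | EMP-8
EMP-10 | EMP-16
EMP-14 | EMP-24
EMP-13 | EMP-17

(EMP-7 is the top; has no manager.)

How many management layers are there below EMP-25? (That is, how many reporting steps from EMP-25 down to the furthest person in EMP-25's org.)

2

The longest chain under EMP-25 runs EMP-25 → EMP-1 → EMP-9, which is 2 levels below EMP-25.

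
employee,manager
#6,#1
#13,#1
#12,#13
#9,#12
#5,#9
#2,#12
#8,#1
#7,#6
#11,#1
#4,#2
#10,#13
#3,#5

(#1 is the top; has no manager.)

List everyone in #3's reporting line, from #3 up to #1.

#3 reports to #5. #5 reports to #9. #9 reports to #12. #12 reports to #13. #13 reports to #1. #1 is at the top.

#3 -> #5 -> #9 -> #12 -> #13 -> #1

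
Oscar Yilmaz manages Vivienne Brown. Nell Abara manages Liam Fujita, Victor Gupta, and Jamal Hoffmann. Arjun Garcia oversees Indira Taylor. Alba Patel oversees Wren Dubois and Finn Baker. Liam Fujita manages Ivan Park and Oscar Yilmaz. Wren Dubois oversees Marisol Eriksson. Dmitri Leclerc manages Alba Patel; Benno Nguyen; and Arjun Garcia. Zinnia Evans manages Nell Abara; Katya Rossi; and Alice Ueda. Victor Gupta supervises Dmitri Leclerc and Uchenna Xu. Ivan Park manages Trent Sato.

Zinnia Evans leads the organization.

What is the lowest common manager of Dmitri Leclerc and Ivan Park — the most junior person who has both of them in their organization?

Dmitri Leclerc's chain of managers is Victor Gupta, Nell Abara, Zinnia Evans. Ivan Park's chain of managers is Liam Fujita, Nell Abara, Zinnia Evans. The first manager that appears in both chains is Nell Abara.

Nell Abara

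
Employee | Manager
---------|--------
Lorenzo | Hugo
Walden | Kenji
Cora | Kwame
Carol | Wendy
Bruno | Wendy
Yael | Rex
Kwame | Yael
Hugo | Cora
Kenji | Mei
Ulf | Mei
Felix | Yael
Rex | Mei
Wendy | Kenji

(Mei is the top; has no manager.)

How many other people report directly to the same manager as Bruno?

Bruno reports to Wendy. Wendy's other direct reports are Carol — 1 peer.

1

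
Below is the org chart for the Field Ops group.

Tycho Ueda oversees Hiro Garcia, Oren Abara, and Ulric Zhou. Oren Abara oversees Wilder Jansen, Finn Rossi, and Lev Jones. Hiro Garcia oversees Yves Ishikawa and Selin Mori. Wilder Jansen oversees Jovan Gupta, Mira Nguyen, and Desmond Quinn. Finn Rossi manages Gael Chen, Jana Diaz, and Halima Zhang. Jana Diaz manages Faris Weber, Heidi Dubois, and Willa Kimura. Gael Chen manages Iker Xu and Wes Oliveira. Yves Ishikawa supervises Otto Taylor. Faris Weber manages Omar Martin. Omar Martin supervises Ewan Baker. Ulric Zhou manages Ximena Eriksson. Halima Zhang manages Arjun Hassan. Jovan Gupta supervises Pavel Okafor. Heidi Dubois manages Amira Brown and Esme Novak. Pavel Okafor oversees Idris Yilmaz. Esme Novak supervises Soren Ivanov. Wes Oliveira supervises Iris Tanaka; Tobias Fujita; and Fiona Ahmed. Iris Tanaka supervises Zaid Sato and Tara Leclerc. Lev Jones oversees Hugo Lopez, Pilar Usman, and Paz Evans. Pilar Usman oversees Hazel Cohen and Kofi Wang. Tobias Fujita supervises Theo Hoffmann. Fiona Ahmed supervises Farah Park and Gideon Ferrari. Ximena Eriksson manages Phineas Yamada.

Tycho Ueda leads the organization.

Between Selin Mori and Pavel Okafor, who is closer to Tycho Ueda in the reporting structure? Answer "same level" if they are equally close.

Selin Mori is 2 levels below Tycho Ueda; Pavel Okafor is 4. Selin Mori is higher.

Selin Mori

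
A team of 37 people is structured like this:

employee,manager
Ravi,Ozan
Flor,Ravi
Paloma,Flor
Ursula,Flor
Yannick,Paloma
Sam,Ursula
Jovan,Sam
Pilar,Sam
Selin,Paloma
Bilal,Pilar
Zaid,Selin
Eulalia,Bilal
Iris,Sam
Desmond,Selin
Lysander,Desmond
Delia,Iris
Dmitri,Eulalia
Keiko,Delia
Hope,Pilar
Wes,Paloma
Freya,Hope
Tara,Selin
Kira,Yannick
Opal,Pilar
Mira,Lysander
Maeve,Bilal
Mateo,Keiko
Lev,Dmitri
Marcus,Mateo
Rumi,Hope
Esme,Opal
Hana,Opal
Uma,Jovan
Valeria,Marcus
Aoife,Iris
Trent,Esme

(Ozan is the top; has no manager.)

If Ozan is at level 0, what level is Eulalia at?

7

Chain from Eulalia up to Ozan: Eulalia → Bilal → Pilar → Sam → Ursula → Flor → Ravi → Ozan. That is 7 steps up, so Eulalia is 7 levels below Ozan.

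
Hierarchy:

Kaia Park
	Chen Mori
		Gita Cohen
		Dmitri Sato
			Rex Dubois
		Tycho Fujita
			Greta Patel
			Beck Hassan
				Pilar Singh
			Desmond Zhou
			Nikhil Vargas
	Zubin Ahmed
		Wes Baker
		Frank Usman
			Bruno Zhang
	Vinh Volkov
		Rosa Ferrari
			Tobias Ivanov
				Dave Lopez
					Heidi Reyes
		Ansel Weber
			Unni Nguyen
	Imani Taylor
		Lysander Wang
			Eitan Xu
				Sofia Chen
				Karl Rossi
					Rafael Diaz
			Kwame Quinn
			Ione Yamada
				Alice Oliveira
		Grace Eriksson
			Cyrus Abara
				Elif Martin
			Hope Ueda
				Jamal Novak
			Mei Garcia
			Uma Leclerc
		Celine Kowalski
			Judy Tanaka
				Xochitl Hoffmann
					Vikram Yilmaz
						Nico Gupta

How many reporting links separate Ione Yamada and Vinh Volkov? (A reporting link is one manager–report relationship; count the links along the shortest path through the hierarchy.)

4

Ione Yamada is 3 levels below Kaia Park, and Vinh Volkov is 1 level below Kaia Park (their lowest common manager). The shortest path runs up from Ione Yamada to Kaia Park and back down to Vinh Volkov: 3 + 1 = 4 links.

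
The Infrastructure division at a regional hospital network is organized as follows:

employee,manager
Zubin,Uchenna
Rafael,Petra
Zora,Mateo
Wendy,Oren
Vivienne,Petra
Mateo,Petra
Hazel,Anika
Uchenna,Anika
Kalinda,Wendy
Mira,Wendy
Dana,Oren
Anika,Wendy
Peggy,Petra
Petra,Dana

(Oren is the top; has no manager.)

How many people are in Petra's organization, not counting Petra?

5

Petra directly manages Peggy, Mateo, Rafael, Vivienne. Peggy has no reports. Under Mateo: Zora (1). Rafael has no reports. Vivienne has no reports. So Petra's organization is 4 direct reports plus everyone under them: 1 + 2 + 1 + 1 = 5.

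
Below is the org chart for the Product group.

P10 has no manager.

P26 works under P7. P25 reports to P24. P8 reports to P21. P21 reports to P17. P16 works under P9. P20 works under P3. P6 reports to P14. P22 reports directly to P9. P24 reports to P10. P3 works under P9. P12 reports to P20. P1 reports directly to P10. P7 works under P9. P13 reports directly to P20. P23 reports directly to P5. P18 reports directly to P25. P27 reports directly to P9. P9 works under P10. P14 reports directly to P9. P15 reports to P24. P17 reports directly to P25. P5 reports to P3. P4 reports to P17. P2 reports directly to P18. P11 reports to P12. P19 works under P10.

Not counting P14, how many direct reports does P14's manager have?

P14 reports to P9. P9's other direct reports are P3, P27, P16, P22, P7 — 5 peers.

5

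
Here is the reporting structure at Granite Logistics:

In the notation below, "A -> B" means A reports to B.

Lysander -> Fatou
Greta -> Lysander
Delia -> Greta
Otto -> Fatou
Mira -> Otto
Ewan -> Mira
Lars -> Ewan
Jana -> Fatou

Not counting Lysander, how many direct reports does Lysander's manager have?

2

Lysander reports to Fatou. Fatou's other direct reports are Otto, Jana — 2 peers.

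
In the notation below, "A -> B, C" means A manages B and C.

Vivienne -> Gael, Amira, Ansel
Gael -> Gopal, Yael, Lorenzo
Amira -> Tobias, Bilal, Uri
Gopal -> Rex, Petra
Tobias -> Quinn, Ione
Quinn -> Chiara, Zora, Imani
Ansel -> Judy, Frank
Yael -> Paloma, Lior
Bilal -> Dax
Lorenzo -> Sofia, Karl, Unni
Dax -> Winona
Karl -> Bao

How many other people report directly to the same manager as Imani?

2

Imani reports to Quinn. Quinn's other direct reports are Chiara, Zora — 2 peers.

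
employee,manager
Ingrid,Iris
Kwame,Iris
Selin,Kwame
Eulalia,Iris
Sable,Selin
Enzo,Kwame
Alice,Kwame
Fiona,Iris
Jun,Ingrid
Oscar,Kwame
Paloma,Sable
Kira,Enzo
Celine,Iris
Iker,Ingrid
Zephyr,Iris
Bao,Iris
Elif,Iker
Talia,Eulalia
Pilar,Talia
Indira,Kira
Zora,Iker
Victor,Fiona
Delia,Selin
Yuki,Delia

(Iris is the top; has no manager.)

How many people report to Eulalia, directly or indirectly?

Eulalia directly manages Talia. Under Talia: Pilar (1). That's 2 in total.

2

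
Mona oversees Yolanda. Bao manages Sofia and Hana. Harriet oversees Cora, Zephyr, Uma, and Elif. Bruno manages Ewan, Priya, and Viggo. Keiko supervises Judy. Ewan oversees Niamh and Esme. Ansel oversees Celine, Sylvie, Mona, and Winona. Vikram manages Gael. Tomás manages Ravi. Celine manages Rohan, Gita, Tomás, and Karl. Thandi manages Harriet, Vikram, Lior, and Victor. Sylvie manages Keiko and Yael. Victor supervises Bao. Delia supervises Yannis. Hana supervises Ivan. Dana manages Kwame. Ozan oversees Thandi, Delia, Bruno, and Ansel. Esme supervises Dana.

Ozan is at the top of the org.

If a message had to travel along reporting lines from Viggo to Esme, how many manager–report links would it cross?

Viggo is 1 level below Bruno, and Esme is 2 levels below Bruno (their lowest common manager). The shortest path runs up from Viggo to Bruno and back down to Esme: 1 + 2 = 3 links.

3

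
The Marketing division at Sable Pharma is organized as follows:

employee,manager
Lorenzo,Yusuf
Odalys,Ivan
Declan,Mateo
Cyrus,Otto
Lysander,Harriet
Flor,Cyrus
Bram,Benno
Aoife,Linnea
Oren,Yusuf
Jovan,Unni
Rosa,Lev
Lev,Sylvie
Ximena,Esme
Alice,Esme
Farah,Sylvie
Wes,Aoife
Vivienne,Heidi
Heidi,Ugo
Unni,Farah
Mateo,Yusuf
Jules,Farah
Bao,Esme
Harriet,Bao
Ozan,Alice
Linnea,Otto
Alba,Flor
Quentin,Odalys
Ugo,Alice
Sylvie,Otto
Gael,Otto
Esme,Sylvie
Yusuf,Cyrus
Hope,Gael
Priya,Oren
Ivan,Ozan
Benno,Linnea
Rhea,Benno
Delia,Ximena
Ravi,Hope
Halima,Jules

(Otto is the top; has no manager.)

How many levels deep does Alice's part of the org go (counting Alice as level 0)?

The longest chain under Alice runs Alice → Ozan → Ivan → Odalys → Quentin, which is 4 levels below Alice.

4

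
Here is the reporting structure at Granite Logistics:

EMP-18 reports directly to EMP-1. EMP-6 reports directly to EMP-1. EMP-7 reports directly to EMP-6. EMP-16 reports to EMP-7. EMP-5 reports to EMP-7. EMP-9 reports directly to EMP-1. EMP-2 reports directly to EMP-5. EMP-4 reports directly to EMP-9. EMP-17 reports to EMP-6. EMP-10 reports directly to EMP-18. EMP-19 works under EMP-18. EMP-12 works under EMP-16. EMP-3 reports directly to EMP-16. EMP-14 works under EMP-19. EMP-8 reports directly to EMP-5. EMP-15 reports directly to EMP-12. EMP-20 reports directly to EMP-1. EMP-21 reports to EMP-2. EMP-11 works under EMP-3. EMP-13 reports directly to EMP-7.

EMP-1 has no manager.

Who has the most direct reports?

EMP-1

Direct-report counts: EMP-1 has 4; EMP-9 has 1; EMP-6 has 2; EMP-7 has 3; EMP-5 has 2; EMP-2 has 1; EMP-16 has 2; EMP-3 has 1; EMP-12 has 1; EMP-18 has 2; EMP-19 has 1. The largest is 4, held by EMP-1.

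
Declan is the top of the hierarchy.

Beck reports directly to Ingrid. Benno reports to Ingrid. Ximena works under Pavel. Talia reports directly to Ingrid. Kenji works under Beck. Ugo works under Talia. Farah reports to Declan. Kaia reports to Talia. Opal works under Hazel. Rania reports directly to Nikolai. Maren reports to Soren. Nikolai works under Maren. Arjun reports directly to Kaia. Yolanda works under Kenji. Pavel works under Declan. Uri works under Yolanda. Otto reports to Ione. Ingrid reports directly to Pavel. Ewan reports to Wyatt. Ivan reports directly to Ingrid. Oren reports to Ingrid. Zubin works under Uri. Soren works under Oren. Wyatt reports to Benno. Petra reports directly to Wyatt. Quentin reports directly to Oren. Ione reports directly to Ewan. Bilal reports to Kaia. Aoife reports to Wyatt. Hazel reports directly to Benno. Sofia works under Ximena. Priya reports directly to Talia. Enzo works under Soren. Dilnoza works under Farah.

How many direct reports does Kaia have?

2

Kaia directly manages Arjun, Bilal. That is 2 direct reports.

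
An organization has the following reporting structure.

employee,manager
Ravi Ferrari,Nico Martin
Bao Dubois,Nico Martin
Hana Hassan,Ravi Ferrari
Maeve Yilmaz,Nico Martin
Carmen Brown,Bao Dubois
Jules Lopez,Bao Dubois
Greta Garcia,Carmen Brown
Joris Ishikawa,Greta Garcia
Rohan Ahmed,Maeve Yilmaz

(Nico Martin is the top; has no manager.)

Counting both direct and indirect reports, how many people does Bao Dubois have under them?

4

Bao Dubois directly manages Carmen Brown, Jules Lopez. Under Carmen Brown: Greta Garcia, Joris Ishikawa (2). Jules Lopez has no reports. So Bao Dubois's organization is 2 direct reports plus everyone under them: 3 + 1 = 4.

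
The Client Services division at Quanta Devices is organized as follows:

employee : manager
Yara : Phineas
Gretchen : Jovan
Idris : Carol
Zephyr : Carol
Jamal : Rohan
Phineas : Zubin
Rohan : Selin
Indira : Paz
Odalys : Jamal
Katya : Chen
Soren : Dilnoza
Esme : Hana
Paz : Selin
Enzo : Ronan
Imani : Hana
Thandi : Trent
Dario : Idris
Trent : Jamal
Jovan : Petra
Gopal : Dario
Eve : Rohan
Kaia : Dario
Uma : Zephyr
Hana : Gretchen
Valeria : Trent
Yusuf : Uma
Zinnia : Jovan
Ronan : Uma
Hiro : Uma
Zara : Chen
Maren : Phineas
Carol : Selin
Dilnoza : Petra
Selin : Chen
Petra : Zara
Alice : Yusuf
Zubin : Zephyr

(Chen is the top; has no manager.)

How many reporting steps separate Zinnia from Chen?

Chain from Zinnia up to Chen: Zinnia → Jovan → Petra → Zara → Chen. That is 4 steps up, so Zinnia is 4 levels below Chen.

4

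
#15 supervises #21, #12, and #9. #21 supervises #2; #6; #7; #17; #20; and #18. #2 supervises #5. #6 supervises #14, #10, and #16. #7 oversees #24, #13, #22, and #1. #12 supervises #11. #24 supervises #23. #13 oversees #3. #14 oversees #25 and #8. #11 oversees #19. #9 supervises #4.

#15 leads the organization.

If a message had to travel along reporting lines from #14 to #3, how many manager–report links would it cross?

5

#14 is 2 levels below #21, and #3 is 3 levels below #21 (their lowest common manager). The shortest path runs up from #14 to #21 and back down to #3: 2 + 3 = 5 links.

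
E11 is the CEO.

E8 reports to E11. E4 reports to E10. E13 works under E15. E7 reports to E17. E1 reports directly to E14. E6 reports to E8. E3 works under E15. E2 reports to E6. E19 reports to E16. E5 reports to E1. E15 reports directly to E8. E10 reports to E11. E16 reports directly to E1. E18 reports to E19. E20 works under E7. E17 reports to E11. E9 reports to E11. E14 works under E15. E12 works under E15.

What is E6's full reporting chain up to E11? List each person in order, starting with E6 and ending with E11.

E6 reports to E8. E8 reports to E11. E11 is at the top.

E6 -> E8 -> E11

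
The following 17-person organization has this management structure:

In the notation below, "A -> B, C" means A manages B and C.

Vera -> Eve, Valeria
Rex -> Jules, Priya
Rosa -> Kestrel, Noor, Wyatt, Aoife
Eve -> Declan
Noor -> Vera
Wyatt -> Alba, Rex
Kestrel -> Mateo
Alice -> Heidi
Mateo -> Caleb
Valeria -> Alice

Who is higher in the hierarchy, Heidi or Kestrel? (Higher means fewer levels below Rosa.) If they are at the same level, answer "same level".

Heidi is 5 levels below Rosa; Kestrel is 1. Kestrel is higher.

Kestrel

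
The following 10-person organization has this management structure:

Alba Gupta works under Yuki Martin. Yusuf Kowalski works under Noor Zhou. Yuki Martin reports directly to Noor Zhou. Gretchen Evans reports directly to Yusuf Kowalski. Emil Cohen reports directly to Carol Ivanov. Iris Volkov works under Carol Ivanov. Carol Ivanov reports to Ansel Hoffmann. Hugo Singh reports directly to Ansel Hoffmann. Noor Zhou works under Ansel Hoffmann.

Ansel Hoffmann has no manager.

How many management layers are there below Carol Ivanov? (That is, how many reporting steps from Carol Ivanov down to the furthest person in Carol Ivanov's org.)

1

The longest chain under Carol Ivanov runs Carol Ivanov → Emil Cohen, which is 1 level below Carol Ivanov.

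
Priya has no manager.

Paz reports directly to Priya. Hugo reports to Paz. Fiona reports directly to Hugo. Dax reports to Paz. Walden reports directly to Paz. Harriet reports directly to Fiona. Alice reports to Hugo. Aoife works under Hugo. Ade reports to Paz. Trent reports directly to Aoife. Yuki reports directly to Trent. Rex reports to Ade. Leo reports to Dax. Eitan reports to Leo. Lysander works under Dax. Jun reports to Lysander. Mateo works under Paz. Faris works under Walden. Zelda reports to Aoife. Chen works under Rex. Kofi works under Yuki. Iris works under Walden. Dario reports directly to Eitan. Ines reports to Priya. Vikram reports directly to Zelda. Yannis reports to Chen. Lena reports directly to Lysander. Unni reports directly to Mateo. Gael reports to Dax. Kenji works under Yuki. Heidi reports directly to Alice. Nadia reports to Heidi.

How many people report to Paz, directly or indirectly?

30

Paz directly manages Hugo, Dax, Walden, Ade, Mateo. Under Hugo: Aoife, Zelda, Vikram, Trent, Yuki, Kenji, Kofi, Alice, Heidi, Nadia, Fiona, Harriet (12). Under Dax: Gael, Lysander, Lena, Jun, Leo, Eitan, Dario (7). Under Walden: Iris, Faris (2). Under Ade: Rex, Chen, Yannis (3). Under Mateo: Unni (1). So Paz's organization is 5 direct reports plus everyone under them: 13 + 8 + 3 + 4 + 2 = 30.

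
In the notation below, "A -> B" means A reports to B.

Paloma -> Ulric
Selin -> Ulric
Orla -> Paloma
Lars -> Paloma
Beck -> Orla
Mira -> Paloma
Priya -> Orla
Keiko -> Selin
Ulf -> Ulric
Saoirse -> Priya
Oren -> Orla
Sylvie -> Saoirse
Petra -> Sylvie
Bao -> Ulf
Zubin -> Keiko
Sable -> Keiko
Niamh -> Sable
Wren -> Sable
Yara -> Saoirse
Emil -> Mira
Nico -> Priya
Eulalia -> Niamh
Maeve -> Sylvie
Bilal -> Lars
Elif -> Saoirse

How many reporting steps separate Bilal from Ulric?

Chain from Bilal up to Ulric: Bilal → Lars → Paloma → Ulric. That is 3 steps up, so Bilal is 3 levels below Ulric.

3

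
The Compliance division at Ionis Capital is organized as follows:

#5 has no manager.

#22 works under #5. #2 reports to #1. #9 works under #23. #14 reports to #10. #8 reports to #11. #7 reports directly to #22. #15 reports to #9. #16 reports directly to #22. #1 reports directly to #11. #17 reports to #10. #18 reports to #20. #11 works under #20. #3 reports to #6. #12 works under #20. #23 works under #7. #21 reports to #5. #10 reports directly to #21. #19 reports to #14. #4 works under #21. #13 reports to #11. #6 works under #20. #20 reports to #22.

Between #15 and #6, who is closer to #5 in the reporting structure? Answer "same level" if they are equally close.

#15 is 5 levels below #5; #6 is 3. #6 is higher.

#6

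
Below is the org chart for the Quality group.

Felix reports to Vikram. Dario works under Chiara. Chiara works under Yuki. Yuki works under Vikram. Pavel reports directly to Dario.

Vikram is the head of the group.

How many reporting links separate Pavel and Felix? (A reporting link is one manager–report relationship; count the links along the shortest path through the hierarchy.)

5

Pavel is 4 levels below Vikram, and Felix is 1 level below Vikram (their lowest common manager). The shortest path runs up from Pavel to Vikram and back down to Felix: 4 + 1 = 5 links.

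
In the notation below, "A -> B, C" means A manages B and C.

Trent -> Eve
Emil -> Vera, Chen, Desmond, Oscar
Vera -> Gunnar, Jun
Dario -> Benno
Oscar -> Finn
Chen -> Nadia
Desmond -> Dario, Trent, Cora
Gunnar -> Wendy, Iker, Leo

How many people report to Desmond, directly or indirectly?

Desmond directly manages Dario, Trent, Cora. Under Dario: Benno (1). Under Trent: Eve (1). Cora has no reports. So Desmond's organization is 3 direct reports plus everyone under them: 2 + 2 + 1 = 5.

5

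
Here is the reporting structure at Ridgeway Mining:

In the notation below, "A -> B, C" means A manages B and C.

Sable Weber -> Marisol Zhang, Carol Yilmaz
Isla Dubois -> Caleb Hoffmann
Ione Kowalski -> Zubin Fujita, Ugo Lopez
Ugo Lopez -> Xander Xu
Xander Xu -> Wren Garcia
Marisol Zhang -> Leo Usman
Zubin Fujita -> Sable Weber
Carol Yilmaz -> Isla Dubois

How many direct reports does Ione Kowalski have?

Ione Kowalski directly manages Zubin Fujita, Ugo Lopez. That is 2 direct reports.

2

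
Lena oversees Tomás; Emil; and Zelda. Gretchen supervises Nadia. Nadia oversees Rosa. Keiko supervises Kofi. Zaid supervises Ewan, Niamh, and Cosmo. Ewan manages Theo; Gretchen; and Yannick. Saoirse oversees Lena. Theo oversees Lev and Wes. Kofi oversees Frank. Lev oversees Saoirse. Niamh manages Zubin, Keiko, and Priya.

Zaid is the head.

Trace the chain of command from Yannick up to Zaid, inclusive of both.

Yannick -> Ewan -> Zaid

Yannick reports to Ewan. Ewan reports to Zaid. Zaid is at the top.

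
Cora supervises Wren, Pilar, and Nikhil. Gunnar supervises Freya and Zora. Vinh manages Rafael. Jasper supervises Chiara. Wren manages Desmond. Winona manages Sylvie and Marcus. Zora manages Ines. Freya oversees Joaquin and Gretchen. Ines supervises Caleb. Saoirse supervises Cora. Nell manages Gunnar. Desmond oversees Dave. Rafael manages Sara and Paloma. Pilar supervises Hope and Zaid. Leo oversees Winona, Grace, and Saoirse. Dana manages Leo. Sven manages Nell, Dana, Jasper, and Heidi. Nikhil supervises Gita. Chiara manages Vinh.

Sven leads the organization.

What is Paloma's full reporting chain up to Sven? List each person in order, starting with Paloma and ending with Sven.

Paloma reports to Rafael. Rafael reports to Vinh. Vinh reports to Chiara. Chiara reports to Jasper. Jasper reports to Sven. Sven is at the top.

Paloma -> Rafael -> Vinh -> Chiara -> Jasper -> Sven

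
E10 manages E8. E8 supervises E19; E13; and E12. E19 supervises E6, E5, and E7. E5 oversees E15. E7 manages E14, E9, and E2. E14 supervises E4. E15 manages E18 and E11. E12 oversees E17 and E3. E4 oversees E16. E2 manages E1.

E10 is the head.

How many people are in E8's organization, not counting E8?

17

E8 directly manages E19, E12, E13. Under E19: E7, E2, E1, E9, E14, E4, E16, E5, E15, E11, E18, E6 (12). Under E12: E3, E17 (2). E13 has no reports. So E8's organization is 3 direct reports plus everyone under them: 13 + 3 + 1 = 17.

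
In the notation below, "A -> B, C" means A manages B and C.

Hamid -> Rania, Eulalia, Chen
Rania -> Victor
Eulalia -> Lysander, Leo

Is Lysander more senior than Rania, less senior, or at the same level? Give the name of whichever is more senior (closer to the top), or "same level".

Lysander is 2 levels below Hamid; Rania is 1. Rania is higher.

Rania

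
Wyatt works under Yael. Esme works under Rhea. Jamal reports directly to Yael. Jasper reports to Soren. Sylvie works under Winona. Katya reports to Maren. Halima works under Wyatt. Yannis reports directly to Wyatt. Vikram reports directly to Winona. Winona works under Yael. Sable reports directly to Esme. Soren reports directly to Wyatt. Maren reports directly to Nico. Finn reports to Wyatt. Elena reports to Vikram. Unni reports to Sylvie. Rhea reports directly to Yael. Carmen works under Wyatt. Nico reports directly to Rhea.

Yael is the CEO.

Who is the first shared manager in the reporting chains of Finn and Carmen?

Finn's chain of managers is Wyatt, Yael. Carmen's chain of managers is Wyatt, Yael. The first manager that appears in both chains is Wyatt.

Wyatt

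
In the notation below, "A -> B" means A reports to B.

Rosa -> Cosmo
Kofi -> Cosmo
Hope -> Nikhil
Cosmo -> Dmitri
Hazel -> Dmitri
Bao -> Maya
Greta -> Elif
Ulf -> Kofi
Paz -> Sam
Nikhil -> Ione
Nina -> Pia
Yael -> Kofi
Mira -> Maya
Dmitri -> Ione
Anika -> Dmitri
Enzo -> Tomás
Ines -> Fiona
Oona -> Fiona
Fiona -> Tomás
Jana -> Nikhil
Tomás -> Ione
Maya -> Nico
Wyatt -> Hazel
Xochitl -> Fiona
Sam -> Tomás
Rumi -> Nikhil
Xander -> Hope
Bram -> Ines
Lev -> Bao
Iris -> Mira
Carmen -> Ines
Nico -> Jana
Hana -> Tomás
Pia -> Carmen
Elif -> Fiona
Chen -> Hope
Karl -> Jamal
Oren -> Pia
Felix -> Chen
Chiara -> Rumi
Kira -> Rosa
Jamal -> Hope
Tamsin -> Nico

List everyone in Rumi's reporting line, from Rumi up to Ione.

Rumi reports to Nikhil. Nikhil reports to Ione. Ione is at the top.

Rumi -> Nikhil -> Ione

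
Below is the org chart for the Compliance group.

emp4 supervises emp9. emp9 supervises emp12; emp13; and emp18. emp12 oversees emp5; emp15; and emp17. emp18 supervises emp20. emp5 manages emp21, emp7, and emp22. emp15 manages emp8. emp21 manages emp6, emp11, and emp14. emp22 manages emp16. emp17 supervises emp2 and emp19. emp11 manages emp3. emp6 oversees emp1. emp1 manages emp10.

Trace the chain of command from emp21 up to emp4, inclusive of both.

emp21 -> emp5 -> emp12 -> emp9 -> emp4

emp21 reports to emp5. emp5 reports to emp12. emp12 reports to emp9. emp9 reports to emp4. emp4 is at the top.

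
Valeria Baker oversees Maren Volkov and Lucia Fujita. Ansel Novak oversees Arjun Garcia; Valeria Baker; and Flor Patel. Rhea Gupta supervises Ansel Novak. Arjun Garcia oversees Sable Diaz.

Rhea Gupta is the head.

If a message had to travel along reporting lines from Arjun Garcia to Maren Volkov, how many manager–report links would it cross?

3

Arjun Garcia is 1 level below Ansel Novak, and Maren Volkov is 2 levels below Ansel Novak (their lowest common manager). The shortest path runs up from Arjun Garcia to Ansel Novak and back down to Maren Volkov: 1 + 2 = 3 links.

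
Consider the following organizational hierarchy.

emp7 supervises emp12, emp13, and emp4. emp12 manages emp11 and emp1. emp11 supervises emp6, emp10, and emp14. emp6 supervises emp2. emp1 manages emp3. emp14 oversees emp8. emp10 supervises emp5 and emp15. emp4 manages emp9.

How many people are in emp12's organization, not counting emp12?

emp12 directly manages emp11, emp1. Under emp11: emp10, emp5, emp15, emp14, emp8, emp6, emp2 (7). Under emp1: emp3 (1). So emp12's organization is 2 direct reports plus everyone under them: 8 + 2 = 10.

10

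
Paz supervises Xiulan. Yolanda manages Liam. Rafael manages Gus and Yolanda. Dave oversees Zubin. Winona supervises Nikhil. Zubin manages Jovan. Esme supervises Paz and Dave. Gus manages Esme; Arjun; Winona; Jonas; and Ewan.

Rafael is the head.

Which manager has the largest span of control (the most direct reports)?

Direct-report counts: Rafael has 2; Yolanda has 1; Gus has 5; Winona has 1; Esme has 2; Dave has 1; Zubin has 1; Paz has 1. The largest is 5, held by Gus.

Gus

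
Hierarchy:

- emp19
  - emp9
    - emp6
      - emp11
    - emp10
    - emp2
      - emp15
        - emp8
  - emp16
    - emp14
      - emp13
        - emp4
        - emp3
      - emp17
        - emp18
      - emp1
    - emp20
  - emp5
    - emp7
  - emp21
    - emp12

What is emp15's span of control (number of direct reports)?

1

emp15 directly manages emp8. That is 1 direct report.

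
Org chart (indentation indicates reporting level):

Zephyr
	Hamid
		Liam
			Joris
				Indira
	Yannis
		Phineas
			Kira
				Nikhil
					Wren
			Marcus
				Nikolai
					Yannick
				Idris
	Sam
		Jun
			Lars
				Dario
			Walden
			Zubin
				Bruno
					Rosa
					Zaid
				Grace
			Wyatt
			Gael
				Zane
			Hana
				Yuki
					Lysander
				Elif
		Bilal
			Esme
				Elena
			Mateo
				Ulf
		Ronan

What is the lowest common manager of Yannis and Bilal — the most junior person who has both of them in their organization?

Zephyr

Yannis's chain of managers is Zephyr. Bilal's chain of managers is Sam, Zephyr. The first manager that appears in both chains is Zephyr.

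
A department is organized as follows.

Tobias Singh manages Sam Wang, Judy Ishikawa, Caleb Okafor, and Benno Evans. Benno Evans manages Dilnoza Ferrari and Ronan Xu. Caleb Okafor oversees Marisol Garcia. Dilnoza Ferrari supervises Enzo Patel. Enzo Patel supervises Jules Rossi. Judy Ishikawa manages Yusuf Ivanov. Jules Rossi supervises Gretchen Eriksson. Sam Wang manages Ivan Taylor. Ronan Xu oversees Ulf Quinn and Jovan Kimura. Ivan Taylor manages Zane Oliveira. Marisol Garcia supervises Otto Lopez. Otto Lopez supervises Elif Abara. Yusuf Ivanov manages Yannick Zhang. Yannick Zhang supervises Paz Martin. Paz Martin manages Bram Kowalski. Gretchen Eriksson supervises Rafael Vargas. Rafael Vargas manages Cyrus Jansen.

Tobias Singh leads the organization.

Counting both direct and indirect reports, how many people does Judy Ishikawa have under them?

4

Judy Ishikawa directly manages Yusuf Ivanov. Under Yusuf Ivanov: Yannick Zhang, Paz Martin, Bram Kowalski (3). That's 4 in total.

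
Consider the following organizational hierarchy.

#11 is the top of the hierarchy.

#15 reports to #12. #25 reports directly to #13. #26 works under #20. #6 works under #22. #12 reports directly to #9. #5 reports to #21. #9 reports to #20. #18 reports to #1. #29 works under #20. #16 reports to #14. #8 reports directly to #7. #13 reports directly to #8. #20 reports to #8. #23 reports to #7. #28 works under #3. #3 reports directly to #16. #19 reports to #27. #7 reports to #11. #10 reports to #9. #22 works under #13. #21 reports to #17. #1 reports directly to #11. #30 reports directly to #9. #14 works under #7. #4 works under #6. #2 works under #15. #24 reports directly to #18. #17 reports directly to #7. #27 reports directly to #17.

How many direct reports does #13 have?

2

#13 directly manages #22, #25. That is 2 direct reports.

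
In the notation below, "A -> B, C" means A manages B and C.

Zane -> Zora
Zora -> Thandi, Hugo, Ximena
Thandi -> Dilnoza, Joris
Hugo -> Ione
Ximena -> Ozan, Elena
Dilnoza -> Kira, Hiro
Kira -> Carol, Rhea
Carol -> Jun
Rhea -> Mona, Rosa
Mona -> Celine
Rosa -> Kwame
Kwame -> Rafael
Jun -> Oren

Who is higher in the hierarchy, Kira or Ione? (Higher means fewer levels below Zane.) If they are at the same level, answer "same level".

Ione

Kira is 4 levels below Zane; Ione is 3. Ione is higher.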